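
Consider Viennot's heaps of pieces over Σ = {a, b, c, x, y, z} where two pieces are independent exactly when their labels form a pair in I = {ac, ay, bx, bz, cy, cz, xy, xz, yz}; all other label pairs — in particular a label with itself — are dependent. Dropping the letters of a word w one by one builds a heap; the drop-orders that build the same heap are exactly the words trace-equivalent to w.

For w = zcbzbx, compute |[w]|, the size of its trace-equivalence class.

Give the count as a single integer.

drop 0:z onto floor
drop 1:c onto floor
drop 2:b onto {1:c}
drop 3:z onto {0:z}
drop 4:b onto {2:b}
drop 5:x onto {1:c}
ground layer = {0:z, 1:c}
drop-orders for the pieces not yet dropped (sum over which currently-grounded one goes next):
  1 to go: {3} 1  {4} 1  {5} 1
  2 to go: {0,3} 1  {2,4} 1  {3,4} 2  {3,5} 2  {4,5} 2
  3 to go: {0,3,4} 3  {0,3,5} 3  {2,3,4} 3  {2,4,5} 3  {3,4,5} 6
  4 to go: {0,2,3,4} 6  {0,3,4,5} 12  {1,2,4,5} 3  {2,3,4,5} 12
  if 0:z drops first: 15 orders
  if 1:c drops first: 30 orders
heap linearizations: 45

45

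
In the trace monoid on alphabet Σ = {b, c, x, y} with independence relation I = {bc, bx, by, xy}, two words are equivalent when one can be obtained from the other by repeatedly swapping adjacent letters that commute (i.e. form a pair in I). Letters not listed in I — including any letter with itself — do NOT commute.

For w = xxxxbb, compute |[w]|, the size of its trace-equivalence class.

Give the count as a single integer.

0(x) covers ∅
1(x) covers 0:x
2(x) covers 1:x
3(x) covers 2:x
4(b) covers ∅
5(b) covers 4:b
floor of heap: 0:x, 4:b
completions by unplaced set U, small U first (add the entries for U minus each lowest piece of U):
  |U|=1: {3}:1  {5}:1
  |U|=2: {2,3}:1  {3,5}:2  {4,5}:1
  |U|=3: {1,2,3}:1  {2,3,5}:3  {3,4,5}:3
  |U|=4: {0,1,2,3}:1  {1,2,3,5}:4  {2,3,4,5}:6
  start at 0(x): 10
  start at 4(b): 5
sum over floor = 15

15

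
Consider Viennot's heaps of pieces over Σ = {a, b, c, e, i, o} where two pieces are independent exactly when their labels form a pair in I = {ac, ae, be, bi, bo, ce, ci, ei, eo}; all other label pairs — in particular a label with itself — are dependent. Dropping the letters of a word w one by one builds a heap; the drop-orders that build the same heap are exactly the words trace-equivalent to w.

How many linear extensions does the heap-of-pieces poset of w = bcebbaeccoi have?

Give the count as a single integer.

165

piece 0:b — minimal
piece 1:c rests on {0:b}
piece 2:e — minimal
piece 3:b rests on {1:c}
piece 4:b rests on {3:b}
piece 5:a rests on {4:b}
piece 6:e rests on {2:e}
piece 7:c rests on {4:b}
piece 8:c rests on {7:c}
piece 9:o rests on {5:a, 8:c}
piece 10:i rests on {9:o}
minimal pieces: {0:b, 2:e}
ways to finish when only these pieces remain (= sum over removing one remaining piece with nothing left below it):
  1 left: {6}→1  {10}→1
  2 left: {2,6}→1  {6,10}→2  {9,10}→1
  3 left: {2,6,10}→3  {5,9,10}→1  {6,9,10}→3  {8,9,10}→1
  4 left: {2,6,9,10}→6  {5,6,9,10}→4  {5,8,9,10}→2  {6,8,9,10}→4  {7,8,9,10}→1
  5 left: {2,5,6,9,10}→10  {2,6,8,9,10}→10  {5,6,8,9,10}→10  {5,7,8,9,10}→3  {6,7,8,9,10}→5
  6 left: {2,5,6,8,9,10}→30  {2,6,7,8,9,10}→15  {4,5,7,8,9,10}→3  {5,6,7,8,9,10}→18
  7 left: {2,5,6,7,8,9,10}→63  {3,4,5,7,8,9,10}→3  {4,5,6,7,8,9,10}→21
  8 left: {1,3,4,5,7,8,9,10}→3  {2,4,5,6,7,8,9,10}→84  {3,4,5,6,7,8,9,10}→24
  9 left: {0,1,3,4,5,7,8,9,10}→3  {1,3,4,5,6,7,8,9,10}→27  {2,3,4,5,6,7,8,9,10}→108
  placing 0:b first → 135 extensions
  placing 2:e first → 30 extensions
total linear extensions = 165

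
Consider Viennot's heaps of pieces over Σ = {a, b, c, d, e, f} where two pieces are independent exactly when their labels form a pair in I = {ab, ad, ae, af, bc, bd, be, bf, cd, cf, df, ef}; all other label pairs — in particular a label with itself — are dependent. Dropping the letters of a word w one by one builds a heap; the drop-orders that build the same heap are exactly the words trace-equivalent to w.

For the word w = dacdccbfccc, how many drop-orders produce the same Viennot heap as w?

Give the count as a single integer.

#0=d has no predecessor
#1=a has no predecessor
#2=c depends on [1:a]
#3=d depends on [0:d]
#4=c depends on [2:c]
#5=c depends on [4:c]
#6=b has no predecessor
#7=f has no predecessor
#8=c depends on [5:c]
#9=c depends on [8:c]
#10=c depends on [9:c]
sources: [0:d, 1:a, 6:b, 7:f]
N(rest) = Σ N(rest − s) over sources s of rest; N(one piece) = 1:
  size 1 → [3]=1  [6]=1  [7]=1  [10]=1
  size 2 → [0,3]=1  [3,6]=2  [3,7]=2  [3,10]=2  [6,7]=2  [6,10]=2  [7,10]=2  [9,10]=1
  size 3 → [0,3,6]=3  [0,3,7]=3  [0,3,10]=3  [3,6,7]=6  [3,6,10]=6  [3,7,10]=6  [3,9,10]=3  [6,7,10]=6  [6,9,10]=3  [7,9,10]=3  [8,9,10]=1
  size 4 → [0,3,6,7]=12  [0,3,6,10]=12  [0,3,7,10]=12  [0,3,9,10]=6  [3,6,7,10]=24  [3,6,9,10]=12  [3,7,9,10]=12  [3,8,9,10]=4  [5,8,9,10]=1  [6,7,9,10]=12  [6,8,9,10]=4  [7,8,9,10]=4
  size 5 → [0,3,6,7,10]=60  [0,3,6,9,10]=30  [0,3,7,9,10]=30  [0,3,8,9,10]=10  [3,5,8,9,10]=5  [3,6,7,9,10]=60  [3,6,8,9,10]=20  [3,7,8,9,10]=20  [4,5,8,9,10]=1  [5,6,8,9,10]=5  [5,7,8,9,10]=5  [6,7,8,9,10]=20
  size 6 → [0,3,5,8,9,10]=15  [0,3,6,7,9,10]=180  [0,3,6,8,9,10]=60  [0,3,7,8,9,10]=60  [2,4,5,8,9,10]=1  [3,4,5,8,9,10]=6  [3,5,6,8,9,10]=30  [3,5,7,8,9,10]=30  [3,6,7,8,9,10]=120  [4,5,6,8,9,10]=6  [4,5,7,8,9,10]=6  [5,6,7,8,9,10]=30
  size 7 → [0,3,4,5,8,9,10]=21  [0,3,5,6,8,9,10]=105  [0,3,5,7,8,9,10]=105  [0,3,6,7,8,9,10]=420  [1,2,4,5,8,9,10]=1  [2,3,4,5,8,9,10]=7  [2,4,5,6,8,9,10]=7  [2,4,5,7,8,9,10]=7  [3,4,5,6,8,9,10]=42  [3,4,5,7,8,9,10]=42  [3,5,6,7,8,9,10]=210  [4,5,6,7,8,9,10]=42
  size 8 → [0,2,3,4,5,8,9,10]=28  [0,3,4,5,6,8,9,10]=168  [0,3,4,5,7,8,9,10]=168  [0,3,5,6,7,8,9,10]=840  [1,2,3,4,5,8,9,10]=8  [1,2,4,5,6,8,9,10]=8  [1,2,4,5,7,8,9,10]=8  [2,3,4,5,6,8,9,10]=56  [2,3,4,5,7,8,9,10]=56  [2,4,5,6,7,8,9,10]=56  [3,4,5,6,7,8,9,10]=336
  size 9 → [0,1,2,3,4,5,8,9,10]=36  [0,2,3,4,5,6,8,9,10]=252  [0,2,3,4,5,7,8,9,10]=252  [0,3,4,5,6,7,8,9,10]=1512  [1,2,3,4,5,6,8,9,10]=72  [1,2,3,4,5,7,8,9,10]=72  [1,2,4,5,6,7,8,9,10]=72  [2,3,4,5,6,7,8,9,10]=504
  first=0(d) contributes 720
  first=1(a) contributes 2520
  first=6(b) contributes 360
  first=7(f) contributes 360
|[w]| = 3960

3960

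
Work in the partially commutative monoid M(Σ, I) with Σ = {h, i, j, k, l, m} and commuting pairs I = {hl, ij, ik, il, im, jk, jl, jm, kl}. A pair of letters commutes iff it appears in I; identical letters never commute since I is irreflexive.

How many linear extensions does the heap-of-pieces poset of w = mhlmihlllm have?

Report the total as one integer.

#0=m has no predecessor
#1=h depends on [0:m]
#2=l depends on [0:m]
#3=m depends on [1:h, 2:l]
#4=i depends on [1:h]
#5=h depends on [3:m, 4:i]
#6=l depends on [3:m]
#7=l depends on [6:l]
#8=l depends on [7:l]
#9=m depends on [5:h, 8:l]
sources: [0:m]
N(rest) = Σ N(rest − s) over sources s of rest; N(one piece) = 1:
  size 1 → [9]=1
  size 2 → [5,9]=1  [8,9]=1
  size 3 → [4,5,9]=1  [5,8,9]=2  [7,8,9]=1
  size 4 → [4,5,8,9]=3  [5,7,8,9]=3  [6,7,8,9]=1
  size 5 → [4,5,7,8,9]=6  [5,6,7,8,9]=4
  size 6 → [3,5,6,7,8,9]=4  [4,5,6,7,8,9]=10
  size 7 → [2,3,5,6,7,8,9]=4  [3,4,5,6,7,8,9]=14
  size 8 → [1,3,4,5,6,7,8,9]=14  [2,3,4,5,6,7,8,9]=18
  first=0(m) contributes 32

32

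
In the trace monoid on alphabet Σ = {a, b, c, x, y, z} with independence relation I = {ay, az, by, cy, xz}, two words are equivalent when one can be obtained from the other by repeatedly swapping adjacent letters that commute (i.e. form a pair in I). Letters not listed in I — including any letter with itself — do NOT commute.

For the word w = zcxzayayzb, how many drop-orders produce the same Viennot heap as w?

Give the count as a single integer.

0(z) covers ∅
1(c) covers 0:z
2(x) covers 1:c
3(z) covers 1:c
4(a) covers 2:x
5(y) covers 2:x, 3:z
6(a) covers 4:a
7(y) covers 5:y
8(z) covers 7:y
9(b) covers 6:a, 8:z
floor of heap: 0:z
completions by unplaced set U, small U first (add the entries for U minus each lowest piece of U):
  |U|=1: {9}:1
  |U|=2: {6,9}:1  {8,9}:1
  |U|=3: {4,6,9}:1  {6,8,9}:2  {7,8,9}:1
  |U|=4: {4,6,8,9}:3  {5,7,8,9}:1  {6,7,8,9}:3
  |U|=5: {3,5,7,8,9}:1  {4,6,7,8,9}:6  {5,6,7,8,9}:4
  |U|=6: {3,5,6,7,8,9}:5  {4,5,6,7,8,9}:10
  |U|=7: {2,4,5,6,7,8,9}:10  {3,4,5,6,7,8,9}:15
  |U|=8: {2,3,4,5,6,7,8,9}:25
  start at 0(z): 25

25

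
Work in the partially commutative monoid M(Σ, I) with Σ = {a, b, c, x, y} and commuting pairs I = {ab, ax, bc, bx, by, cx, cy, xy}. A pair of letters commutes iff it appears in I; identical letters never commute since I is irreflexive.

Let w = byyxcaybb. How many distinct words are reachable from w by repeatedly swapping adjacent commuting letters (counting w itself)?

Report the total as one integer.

#0=b has no predecessor
#1=y has no predecessor
#2=y depends on [1:y]
#3=x has no predecessor
#4=c has no predecessor
#5=a depends on [2:y, 4:c]
#6=y depends on [5:a]
#7=b depends on [0:b]
#8=b depends on [7:b]
sources: [0:b, 1:y, 3:x, 4:c]
N(rest) = Σ N(rest − s) over sources s of rest; N(one piece) = 1:
  size 1 → [3]=1  [6]=1  [8]=1
  size 2 → [3,6]=2  [3,8]=2  [5,6]=1  [6,8]=2  [7,8]=1
  size 3 → [0,7,8]=1  [2,5,6]=1  [3,5,6]=3  [3,6,8]=6  [3,7,8]=3  [4,5,6]=1  [5,6,8]=3  [6,7,8]=3
  size 4 → [0,3,7,8]=4  [0,6,7,8]=4  [1,2,5,6]=1  [2,3,5,6]=4  [2,4,5,6]=2  [2,5,6,8]=4  [3,4,5,6]=4  [3,5,6,8]=12  [3,6,7,8]=12  [4,5,6,8]=4  [5,6,7,8]=6
  size 5 → [0,3,6,7,8]=20  [0,5,6,7,8]=10  [1,2,3,5,6]=5  [1,2,4,5,6]=3  [1,2,5,6,8]=5  [2,3,4,5,6]=10  [2,3,5,6,8]=20  [2,4,5,6,8]=10  [2,5,6,7,8]=10  [3,4,5,6,8]=20  [3,5,6,7,8]=30  [4,5,6,7,8]=10
  size 6 → [0,2,5,6,7,8]=20  [0,3,5,6,7,8]=60  [0,4,5,6,7,8]=20  [1,2,3,4,5,6]=18  [1,2,3,5,6,8]=30  [1,2,4,5,6,8]=18  [1,2,5,6,7,8]=15  [2,3,4,5,6,8]=60  [2,3,5,6,7,8]=60  [2,4,5,6,7,8]=30  [3,4,5,6,7,8]=60
  size 7 → [0,1,2,5,6,7,8]=35  [0,2,3,5,6,7,8]=140  [0,2,4,5,6,7,8]=70  [0,3,4,5,6,7,8]=140  [1,2,3,4,5,6,8]=126  [1,2,3,5,6,7,8]=105  [1,2,4,5,6,7,8]=63  [2,3,4,5,6,7,8]=210
  first=0(b) contributes 504
  first=1(y) contributes 560
  first=3(x) contributes 168
  first=4(c) contributes 280
|[w]| = 1512

1512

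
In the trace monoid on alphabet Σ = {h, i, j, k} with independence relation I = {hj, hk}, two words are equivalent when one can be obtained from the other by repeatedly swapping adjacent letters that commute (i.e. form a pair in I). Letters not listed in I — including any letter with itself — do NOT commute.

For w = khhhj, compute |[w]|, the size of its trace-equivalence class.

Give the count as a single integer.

piece 0:k — minimal
piece 1:h — minimal
piece 2:h rests on {1:h}
piece 3:h rests on {2:h}
piece 4:j rests on {0:k}
minimal pieces: {0:k, 1:h}
ways to finish when only these pieces remain (= sum over removing one remaining piece with nothing left below it):
  1 left: {3}→1  {4}→1
  2 left: {0,4}→1  {2,3}→1  {3,4}→2
  3 left: {0,3,4}→3  {1,2,3}→1  {2,3,4}→3
  placing 0:k first → 4 extensions
  placing 1:h first → 6 extensions
total linear extensions = 10

10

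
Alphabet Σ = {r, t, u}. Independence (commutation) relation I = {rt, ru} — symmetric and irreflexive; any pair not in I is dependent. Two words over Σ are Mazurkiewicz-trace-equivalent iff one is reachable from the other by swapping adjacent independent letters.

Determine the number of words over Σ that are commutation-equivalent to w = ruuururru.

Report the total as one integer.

drop 0:r onto floor
drop 1:u onto floor
drop 2:u onto {1:u}
drop 3:u onto {2:u}
drop 4:r onto {0:r}
drop 5:u onto {3:u}
drop 6:r onto {4:r}
drop 7:r onto {6:r}
drop 8:u onto {5:u}
ground layer = {0:r, 1:u}
drop-orders for the pieces not yet dropped (sum over which currently-grounded one goes next):
  1 to go: {7} 1  {8} 1
  2 to go: {5,8} 1  {6,7} 1  {7,8} 2
  3 to go: {3,5,8} 1  {4,6,7} 1  {5,7,8} 3  {6,7,8} 3
  4 to go: {0,4,6,7} 1  {2,3,5,8} 1  {3,5,7,8} 4  {4,6,7,8} 4  {5,6,7,8} 6
  5 to go: {0,4,6,7,8} 5  {1,2,3,5,8} 1  {2,3,5,7,8} 5  {3,5,6,7,8} 10  {4,5,6,7,8} 10
  6 to go: {0,4,5,6,7,8} 15  {1,2,3,5,7,8} 6  {2,3,5,6,7,8} 15  {3,4,5,6,7,8} 20
  7 to go: {0,3,4,5,6,7,8} 35  {1,2,3,5,6,7,8} 21  {2,3,4,5,6,7,8} 35
  if 0:r drops first: 56 orders
  if 1:u drops first: 70 orders
heap linearizations: 126

126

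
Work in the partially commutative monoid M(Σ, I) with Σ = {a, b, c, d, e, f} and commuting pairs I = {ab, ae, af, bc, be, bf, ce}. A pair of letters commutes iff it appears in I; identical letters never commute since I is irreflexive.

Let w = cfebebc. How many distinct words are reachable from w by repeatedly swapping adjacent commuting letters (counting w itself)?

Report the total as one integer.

63

piece 0:c — minimal
piece 1:f rests on {0:c}
piece 2:e rests on {1:f}
piece 3:b — minimal
piece 4:e rests on {2:e}
piece 5:b rests on {3:b}
piece 6:c rests on {1:f}
minimal pieces: {0:c, 3:b}
ways to finish when only these pieces remain (= sum over removing one remaining piece with nothing left below it):
  1 left: {4}→1  {5}→1  {6}→1
  2 left: {2,4}→1  {3,5}→1  {4,5}→2  {4,6}→2  {5,6}→2
  3 left: {2,4,5}→3  {2,4,6}→3  {3,4,5}→3  {3,5,6}→3  {4,5,6}→6
  4 left: {1,2,4,6}→3  {2,3,4,5}→6  {2,4,5,6}→12  {3,4,5,6}→12
  5 left: {0,1,2,4,6}→3  {1,2,4,5,6}→15  {2,3,4,5,6}→30
  placing 0:c first → 45 extensions
  placing 3:b first → 18 extensions
total linear extensions = 63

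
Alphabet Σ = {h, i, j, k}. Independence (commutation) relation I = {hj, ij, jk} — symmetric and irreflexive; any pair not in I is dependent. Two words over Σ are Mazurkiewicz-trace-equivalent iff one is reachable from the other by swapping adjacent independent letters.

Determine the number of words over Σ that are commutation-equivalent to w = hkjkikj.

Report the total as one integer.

21

#0=h has no predecessor
#1=k depends on [0:h]
#2=j has no predecessor
#3=k depends on [1:k]
#4=i depends on [3:k]
#5=k depends on [4:i]
#6=j depends on [2:j]
sources: [0:h, 2:j]
N(rest) = Σ N(rest − s) over sources s of rest; N(one piece) = 1:
  size 1 → [5]=1  [6]=1
  size 2 → [2,6]=1  [4,5]=1  [5,6]=2
  size 3 → [2,5,6]=3  [3,4,5]=1  [4,5,6]=3
  size 4 → [1,3,4,5]=1  [2,4,5,6]=6  [3,4,5,6]=4
  size 5 → [0,1,3,4,5]=1  [1,3,4,5,6]=5  [2,3,4,5,6]=10
  first=0(h) contributes 15
  first=2(j) contributes 6
|[w]| = 21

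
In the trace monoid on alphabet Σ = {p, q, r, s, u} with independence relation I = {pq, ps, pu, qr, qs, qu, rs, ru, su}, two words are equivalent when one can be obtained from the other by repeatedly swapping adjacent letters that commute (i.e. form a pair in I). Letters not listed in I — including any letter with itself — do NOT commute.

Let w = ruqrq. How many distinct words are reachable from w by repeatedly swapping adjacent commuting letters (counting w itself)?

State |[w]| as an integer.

0(r) covers ∅
1(u) covers ∅
2(q) covers ∅
3(r) covers 0:r
4(q) covers 2:q
floor of heap: 0:r, 1:u, 2:q
completions by unplaced set U, small U first (add the entries for U minus each lowest piece of U):
  |U|=1: {1}:1  {3}:1  {4}:1
  |U|=2: {0,3}:1  {1,3}:2  {1,4}:2  {2,4}:1  {3,4}:2
  |U|=3: {0,1,3}:3  {0,3,4}:3  {1,2,4}:3  {1,3,4}:6  {2,3,4}:3
  start at 0(r): 12
  start at 1(u): 6
  start at 2(q): 12
sum over floor = 30

30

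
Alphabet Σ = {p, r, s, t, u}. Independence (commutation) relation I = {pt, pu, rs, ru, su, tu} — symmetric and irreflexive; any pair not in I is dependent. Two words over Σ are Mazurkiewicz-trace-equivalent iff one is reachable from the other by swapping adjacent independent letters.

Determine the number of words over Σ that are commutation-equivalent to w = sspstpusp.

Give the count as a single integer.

piece 0:s — minimal
piece 1:s rests on {0:s}
piece 2:p rests on {1:s}
piece 3:s rests on {2:p}
piece 4:t rests on {3:s}
piece 5:p rests on {3:s}
piece 6:u — minimal
piece 7:s rests on {4:t, 5:p}
piece 8:p rests on {7:s}
minimal pieces: {0:s, 6:u}
ways to finish when only these pieces remain (= sum over removing one remaining piece with nothing left below it):
  1 left: {6}→1  {8}→1
  2 left: {6,8}→2  {7,8}→1
  3 left: {4,7,8}→1  {5,7,8}→1  {6,7,8}→3
  4 left: {4,5,7,8}→2  {4,6,7,8}→4  {5,6,7,8}→4
  5 left: {3,4,5,7,8}→2  {4,5,6,7,8}→10
  6 left: {2,3,4,5,7,8}→2  {3,4,5,6,7,8}→12
  7 left: {1,2,3,4,5,7,8}→2  {2,3,4,5,6,7,8}→14
  placing 0:s first → 16 extensions
  placing 6:u first → 2 extensions
total linear extensions = 18

18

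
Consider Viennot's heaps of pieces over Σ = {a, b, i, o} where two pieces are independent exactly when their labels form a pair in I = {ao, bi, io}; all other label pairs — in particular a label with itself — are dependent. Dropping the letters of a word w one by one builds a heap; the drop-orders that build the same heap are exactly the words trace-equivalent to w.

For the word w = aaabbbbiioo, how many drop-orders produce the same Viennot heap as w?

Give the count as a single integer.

#0=a has no predecessor
#1=a depends on [0:a]
#2=a depends on [1:a]
#3=b depends on [2:a]
#4=b depends on [3:b]
#5=b depends on [4:b]
#6=b depends on [5:b]
#7=i depends on [2:a]
#8=i depends on [7:i]
#9=o depends on [6:b]
#10=o depends on [9:o]
sources: [0:a]
N(rest) = Σ N(rest − s) over sources s of rest; N(one piece) = 1:
  size 1 → [8]=1  [10]=1
  size 2 → [7,8]=1  [8,10]=2  [9,10]=1
  size 3 → [6,9,10]=1  [7,8,10]=3  [8,9,10]=3
  size 4 → [5,6,9,10]=1  [6,8,9,10]=4  [7,8,9,10]=6
  size 5 → [4,5,6,9,10]=1  [5,6,8,9,10]=5  [6,7,8,9,10]=10
  size 6 → [3,4,5,6,9,10]=1  [4,5,6,8,9,10]=6  [5,6,7,8,9,10]=15
  size 7 → [3,4,5,6,8,9,10]=7  [4,5,6,7,8,9,10]=21
  size 8 → [3,4,5,6,7,8,9,10]=28
  size 9 → [2,3,4,5,6,7,8,9,10]=28
  first=0(a) contributes 28

28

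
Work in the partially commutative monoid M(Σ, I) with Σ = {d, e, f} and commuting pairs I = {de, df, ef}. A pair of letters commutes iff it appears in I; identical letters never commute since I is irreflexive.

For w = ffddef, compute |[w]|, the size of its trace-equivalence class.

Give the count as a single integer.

60

drop 0:f onto floor
drop 1:f onto {0:f}
drop 2:d onto floor
drop 3:d onto {2:d}
drop 4:e onto floor
drop 5:f onto {1:f}
ground layer = {0:f, 2:d, 4:e}
drop-orders for the pieces not yet dropped (sum over which currently-grounded one goes next):
  1 to go: {3} 1  {4} 1  {5} 1
  2 to go: {1,5} 1  {2,3} 1  {3,4} 2  {3,5} 2  {4,5} 2
  3 to go: {0,1,5} 1  {1,3,5} 3  {1,4,5} 3  {2,3,4} 3  {2,3,5} 3  {3,4,5} 6
  4 to go: {0,1,3,5} 4  {0,1,4,5} 4  {1,2,3,5} 6  {1,3,4,5} 12  {2,3,4,5} 12
  if 0:f drops first: 30 orders
  if 2:d drops first: 20 orders
  if 4:e drops first: 10 orders
heap linearizations: 60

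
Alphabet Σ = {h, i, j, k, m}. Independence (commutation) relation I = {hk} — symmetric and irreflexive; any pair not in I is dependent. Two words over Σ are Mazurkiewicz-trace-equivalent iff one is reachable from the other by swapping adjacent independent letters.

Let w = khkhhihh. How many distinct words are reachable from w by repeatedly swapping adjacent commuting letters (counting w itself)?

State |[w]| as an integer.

0(k) covers ∅
1(h) covers ∅
2(k) covers 0:k
3(h) covers 1:h
4(h) covers 3:h
5(i) covers 2:k, 4:h
6(h) covers 5:i
7(h) covers 6:h
floor of heap: 0:k, 1:h
completions by unplaced set U, small U first (add the entries for U minus each lowest piece of U):
  |U|=1: {7}:1
  |U|=2: {6,7}:1
  |U|=3: {5,6,7}:1
  |U|=4: {2,5,6,7}:1  {4,5,6,7}:1
  |U|=5: {0,2,5,6,7}:1  {2,4,5,6,7}:2  {3,4,5,6,7}:1
  |U|=6: {0,2,4,5,6,7}:3  {1,3,4,5,6,7}:1  {2,3,4,5,6,7}:3
  start at 0(k): 4
  start at 1(h): 6
sum over floor = 10

10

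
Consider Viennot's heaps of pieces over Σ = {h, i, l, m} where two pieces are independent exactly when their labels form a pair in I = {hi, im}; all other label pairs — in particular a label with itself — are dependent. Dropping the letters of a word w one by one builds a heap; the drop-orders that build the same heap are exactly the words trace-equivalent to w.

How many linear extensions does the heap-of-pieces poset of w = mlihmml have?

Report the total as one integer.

piece 0:m — minimal
piece 1:l rests on {0:m}
piece 2:i rests on {1:l}
piece 3:h rests on {1:l}
piece 4:m rests on {3:h}
piece 5:m rests on {4:m}
piece 6:l rests on {2:i, 5:m}
minimal pieces: {0:m}
ways to finish when only these pieces remain (= sum over removing one remaining piece with nothing left below it):
  1 left: {6}→1
  2 left: {2,6}→1  {5,6}→1
  3 left: {2,5,6}→2  {4,5,6}→1
  4 left: {2,4,5,6}→3  {3,4,5,6}→1
  5 left: {2,3,4,5,6}→4
  placing 0:m first → 4 extensions

4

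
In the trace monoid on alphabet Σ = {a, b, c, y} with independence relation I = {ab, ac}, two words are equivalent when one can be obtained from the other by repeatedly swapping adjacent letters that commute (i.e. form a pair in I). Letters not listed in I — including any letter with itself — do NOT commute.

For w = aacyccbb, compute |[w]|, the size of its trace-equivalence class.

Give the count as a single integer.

#0=a has no predecessor
#1=a depends on [0:a]
#2=c has no predecessor
#3=y depends on [1:a, 2:c]
#4=c depends on [3:y]
#5=c depends on [4:c]
#6=b depends on [5:c]
#7=b depends on [6:b]
sources: [0:a, 2:c]
N(rest) = Σ N(rest − s) over sources s of rest; N(one piece) = 1:
  size 1 → [7]=1
  size 2 → [6,7]=1
  size 3 → [5,6,7]=1
  size 4 → [4,5,6,7]=1
  size 5 → [3,4,5,6,7]=1
  size 6 → [1,3,4,5,6,7]=1  [2,3,4,5,6,7]=1
  first=0(a) contributes 2
  first=2(c) contributes 1
|[w]| = 3

3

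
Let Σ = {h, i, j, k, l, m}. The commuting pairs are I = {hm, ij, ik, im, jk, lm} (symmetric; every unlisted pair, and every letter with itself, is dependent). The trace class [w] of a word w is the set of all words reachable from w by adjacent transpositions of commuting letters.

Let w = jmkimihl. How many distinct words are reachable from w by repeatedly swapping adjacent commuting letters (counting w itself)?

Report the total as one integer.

drop 0:j onto floor
drop 1:m onto {0:j}
drop 2:k onto {1:m}
drop 3:i onto floor
drop 4:m onto {2:k}
drop 5:i onto {3:i}
drop 6:h onto {2:k, 5:i}
drop 7:l onto {6:h}
ground layer = {0:j, 3:i}
drop-orders for the pieces not yet dropped (sum over which currently-grounded one goes next):
  1 to go: {4} 1  {7} 1
  2 to go: {4,7} 2  {6,7} 1
  3 to go: {4,6,7} 3  {5,6,7} 1
  4 to go: {2,4,6,7} 3  {3,5,6,7} 1  {4,5,6,7} 4
  5 to go: {1,2,4,6,7} 3  {2,4,5,6,7} 7  {3,4,5,6,7} 5
  6 to go: {0,1,2,4,6,7} 3  {1,2,4,5,6,7} 10  {2,3,4,5,6,7} 12
  if 0:j drops first: 22 orders
  if 3:i drops first: 13 orders
heap linearizations: 35

35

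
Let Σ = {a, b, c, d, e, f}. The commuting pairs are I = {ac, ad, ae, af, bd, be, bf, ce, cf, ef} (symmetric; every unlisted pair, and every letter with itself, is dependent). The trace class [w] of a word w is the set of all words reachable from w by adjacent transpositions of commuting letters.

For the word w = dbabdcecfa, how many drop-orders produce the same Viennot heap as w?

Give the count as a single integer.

piece 0:d — minimal
piece 1:b — minimal
piece 2:a rests on {1:b}
piece 3:b rests on {2:a}
piece 4:d rests on {0:d}
piece 5:c rests on {3:b, 4:d}
piece 6:e rests on {4:d}
piece 7:c rests on {5:c}
piece 8:f rests on {4:d}
piece 9:a rests on {3:b}
minimal pieces: {0:d, 1:b}
ways to finish when only these pieces remain (= sum over removing one remaining piece with nothing left below it):
  1 left: {6}→1  {7}→1  {8}→1  {9}→1
  2 left: {5,7}→1  {6,7}→2  {6,8}→2  {6,9}→2  {7,8}→2  {7,9}→2  {8,9}→2
  3 left: {5,6,7}→3  {5,7,8}→3  {5,7,9}→3  {6,7,8}→6  {6,7,9}→6  {6,8,9}→6  {7,8,9}→6
  4 left: {3,5,7,9}→3  {5,6,7,8}→12  {5,6,7,9}→12  {5,7,8,9}→12  {6,7,8,9}→24
  5 left: {2,3,5,7,9}→3  {3,5,6,7,9}→15  {3,5,7,8,9}→15  {4,5,6,7,8}→12  {5,6,7,8,9}→60
  6 left: {0,4,5,6,7,8}→12  {1,2,3,5,7,9}→3  {2,3,5,6,7,9}→18  {2,3,5,7,8,9}→18  {3,5,6,7,8,9}→90  {4,5,6,7,8,9}→72
  7 left: {0,4,5,6,7,8,9}→84  {1,2,3,5,6,7,9}→21  {1,2,3,5,7,8,9}→21  {2,3,5,6,7,8,9}→126  {3,4,5,6,7,8,9}→162
  8 left: {0,3,4,5,6,7,8,9}→246  {1,2,3,5,6,7,8,9}→168  {2,3,4,5,6,7,8,9}→288
  placing 0:d first → 456 extensions
  placing 1:b first → 534 extensions
total linear extensions = 990

990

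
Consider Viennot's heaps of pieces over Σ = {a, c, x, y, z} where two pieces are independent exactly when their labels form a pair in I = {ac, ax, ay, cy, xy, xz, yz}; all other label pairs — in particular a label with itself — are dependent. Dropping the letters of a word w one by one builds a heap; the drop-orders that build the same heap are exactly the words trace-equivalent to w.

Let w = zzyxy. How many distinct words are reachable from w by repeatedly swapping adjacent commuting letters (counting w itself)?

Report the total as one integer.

0(z) covers ∅
1(z) covers 0:z
2(y) covers ∅
3(x) covers ∅
4(y) covers 2:y
floor of heap: 0:z, 2:y, 3:x
completions by unplaced set U, small U first (add the entries for U minus each lowest piece of U):
  |U|=1: {1}:1  {3}:1  {4}:1
  |U|=2: {0,1}:1  {1,3}:2  {1,4}:2  {2,4}:1  {3,4}:2
  |U|=3: {0,1,3}:3  {0,1,4}:3  {1,2,4}:3  {1,3,4}:6  {2,3,4}:3
  start at 0(z): 12
  start at 2(y): 12
  start at 3(x): 6
sum over floor = 30

30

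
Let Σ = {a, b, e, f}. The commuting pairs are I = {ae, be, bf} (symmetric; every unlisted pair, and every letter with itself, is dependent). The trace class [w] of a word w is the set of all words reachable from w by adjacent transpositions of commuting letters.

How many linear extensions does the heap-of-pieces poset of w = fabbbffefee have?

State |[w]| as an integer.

drop 0:f onto floor
drop 1:a onto {0:f}
drop 2:b onto {1:a}
drop 3:b onto {2:b}
drop 4:b onto {3:b}
drop 5:f onto {1:a}
drop 6:f onto {5:f}
drop 7:e onto {6:f}
drop 8:f onto {7:e}
drop 9:e onto {8:f}
drop 10:e onto {9:e}
ground layer = {0:f}
drop-orders for the pieces not yet dropped (sum over which currently-grounded one goes next):
  1 to go: {4} 1  {10} 1
  2 to go: {3,4} 1  {4,10} 2  {9,10} 1
  3 to go: {2,3,4} 1  {3,4,10} 3  {4,9,10} 3  {8,9,10} 1
  4 to go: {2,3,4,10} 4  {3,4,9,10} 6  {4,8,9,10} 4  {7,8,9,10} 1
  5 to go: {2,3,4,9,10} 10  {3,4,8,9,10} 10  {4,7,8,9,10} 5  {6,7,8,9,10} 1
  6 to go: {2,3,4,8,9,10} 20  {3,4,7,8,9,10} 15  {4,6,7,8,9,10} 6  {5,6,7,8,9,10} 1
  7 to go: {2,3,4,7,8,9,10} 35  {3,4,6,7,8,9,10} 21  {4,5,6,7,8,9,10} 7
  8 to go: {2,3,4,6,7,8,9,10} 56  {3,4,5,6,7,8,9,10} 28
  9 to go: {2,3,4,5,6,7,8,9,10} 84
  if 0:f drops first: 84 orders

84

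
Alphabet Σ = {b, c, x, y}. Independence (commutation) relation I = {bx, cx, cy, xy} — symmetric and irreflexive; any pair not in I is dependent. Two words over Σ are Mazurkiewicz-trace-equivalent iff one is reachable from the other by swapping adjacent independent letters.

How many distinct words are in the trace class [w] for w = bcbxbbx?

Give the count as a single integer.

piece 0:b — minimal
piece 1:c rests on {0:b}
piece 2:b rests on {1:c}
piece 3:x — minimal
piece 4:b rests on {2:b}
piece 5:b rests on {4:b}
piece 6:x rests on {3:x}
minimal pieces: {0:b, 3:x}
ways to finish when only these pieces remain (= sum over removing one remaining piece with nothing left below it):
  1 left: {5}→1  {6}→1
  2 left: {3,6}→1  {4,5}→1  {5,6}→2
  3 left: {2,4,5}→1  {3,5,6}→3  {4,5,6}→3
  4 left: {1,2,4,5}→1  {2,4,5,6}→4  {3,4,5,6}→6
  5 left: {0,1,2,4,5}→1  {1,2,4,5,6}→5  {2,3,4,5,6}→10
  placing 0:b first → 15 extensions
  placing 3:x first → 6 extensions
total linear extensions = 21

21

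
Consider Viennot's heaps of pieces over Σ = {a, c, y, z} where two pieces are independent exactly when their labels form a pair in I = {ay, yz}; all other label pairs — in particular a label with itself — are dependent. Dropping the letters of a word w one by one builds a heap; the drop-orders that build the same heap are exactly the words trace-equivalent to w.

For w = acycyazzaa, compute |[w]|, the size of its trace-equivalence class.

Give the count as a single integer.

6

#0=a has no predecessor
#1=c depends on [0:a]
#2=y depends on [1:c]
#3=c depends on [2:y]
#4=y depends on [3:c]
#5=a depends on [3:c]
#6=z depends on [5:a]
#7=z depends on [6:z]
#8=a depends on [7:z]
#9=a depends on [8:a]
sources: [0:a]
N(rest) = Σ N(rest − s) over sources s of rest; N(one piece) = 1:
  size 1 → [4]=1  [9]=1
  size 2 → [4,9]=2  [8,9]=1
  size 3 → [4,8,9]=3  [7,8,9]=1
  size 4 → [4,7,8,9]=4  [6,7,8,9]=1
  size 5 → [4,6,7,8,9]=5  [5,6,7,8,9]=1
  size 6 → [4,5,6,7,8,9]=6
  size 7 → [3,4,5,6,7,8,9]=6
  size 8 → [2,3,4,5,6,7,8,9]=6
  first=0(a) contributes 6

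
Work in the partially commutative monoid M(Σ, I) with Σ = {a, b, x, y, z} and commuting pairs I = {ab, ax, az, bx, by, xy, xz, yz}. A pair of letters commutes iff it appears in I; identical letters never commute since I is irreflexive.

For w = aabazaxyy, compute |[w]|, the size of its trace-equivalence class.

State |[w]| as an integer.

piece 0:a — minimal
piece 1:a rests on {0:a}
piece 2:b — minimal
piece 3:a rests on {1:a}
piece 4:z rests on {2:b}
piece 5:a rests on {3:a}
piece 6:x — minimal
piece 7:y rests on {5:a}
piece 8:y rests on {7:y}
minimal pieces: {0:a, 2:b, 6:x}
ways to finish when only these pieces remain (= sum over removing one remaining piece with nothing left below it):
  1 left: {4}→1  {6}→1  {8}→1
  2 left: {2,4}→1  {4,6}→2  {4,8}→2  {6,8}→2  {7,8}→1
  3 left: {2,4,6}→3  {2,4,8}→3  {4,6,8}→6  {4,7,8}→3  {5,7,8}→1  {6,7,8}→3
  4 left: {2,4,6,8}→12  {2,4,7,8}→6  {3,5,7,8}→1  {4,5,7,8}→4  {4,6,7,8}→12  {5,6,7,8}→4
  5 left: {1,3,5,7,8}→1  {2,4,5,7,8}→10  {2,4,6,7,8}→30  {3,4,5,7,8}→5  {3,5,6,7,8}→5  {4,5,6,7,8}→20
  6 left: {0,1,3,5,7,8}→1  {1,3,4,5,7,8}→6  {1,3,5,6,7,8}→6  {2,3,4,5,7,8}→15  {2,4,5,6,7,8}→60  {3,4,5,6,7,8}→30
  7 left: {0,1,3,4,5,7,8}→7  {0,1,3,5,6,7,8}→7  {1,2,3,4,5,7,8}→21  {1,3,4,5,6,7,8}→42  {2,3,4,5,6,7,8}→105
  placing 0:a first → 168 extensions
  placing 2:b first → 56 extensions
  placing 6:x first → 28 extensions
total linear extensions = 252

252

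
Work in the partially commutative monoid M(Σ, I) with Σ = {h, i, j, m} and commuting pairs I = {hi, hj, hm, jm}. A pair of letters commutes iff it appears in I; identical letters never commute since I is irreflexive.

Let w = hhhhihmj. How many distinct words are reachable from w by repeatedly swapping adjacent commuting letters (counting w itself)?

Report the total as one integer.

112

0(h) covers ∅
1(h) covers 0:h
2(h) covers 1:h
3(h) covers 2:h
4(i) covers ∅
5(h) covers 3:h
6(m) covers 4:i
7(j) covers 4:i
floor of heap: 0:h, 4:i
completions by unplaced set U, small U first (add the entries for U minus each lowest piece of U):
  |U|=1: {5}:1  {6}:1  {7}:1
  |U|=2: {3,5}:1  {5,6}:2  {5,7}:2  {6,7}:2
  |U|=3: {2,3,5}:1  {3,5,6}:3  {3,5,7}:3  {4,6,7}:2  {5,6,7}:6
  |U|=4: {1,2,3,5}:1  {2,3,5,6}:4  {2,3,5,7}:4  {3,5,6,7}:12  {4,5,6,7}:8
  |U|=5: {0,1,2,3,5}:1  {1,2,3,5,6}:5  {1,2,3,5,7}:5  {2,3,5,6,7}:20  {3,4,5,6,7}:20
  |U|=6: {0,1,2,3,5,6}:6  {0,1,2,3,5,7}:6  {1,2,3,5,6,7}:30  {2,3,4,5,6,7}:40
  start at 0(h): 70
  start at 4(i): 42
sum over floor = 112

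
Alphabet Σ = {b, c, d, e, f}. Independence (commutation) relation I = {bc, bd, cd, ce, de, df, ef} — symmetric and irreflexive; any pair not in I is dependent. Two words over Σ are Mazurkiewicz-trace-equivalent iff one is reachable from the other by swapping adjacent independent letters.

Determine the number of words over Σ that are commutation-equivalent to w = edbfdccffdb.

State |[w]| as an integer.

piece 0:e — minimal
piece 1:d — minimal
piece 2:b rests on {0:e}
piece 3:f rests on {2:b}
piece 4:d rests on {1:d}
piece 5:c rests on {3:f}
piece 6:c rests on {5:c}
piece 7:f rests on {6:c}
piece 8:f rests on {7:f}
piece 9:d rests on {4:d}
piece 10:b rests on {8:f}
minimal pieces: {0:e, 1:d}
ways to finish when only these pieces remain (= sum over removing one remaining piece with nothing left below it):
  1 left: {9}→1  {10}→1
  2 left: {4,9}→1  {8,10}→1  {9,10}→2
  3 left: {1,4,9}→1  {4,9,10}→3  {7,8,10}→1  {8,9,10}→3
  4 left: {1,4,9,10}→4  {4,8,9,10}→6  {6,7,8,10}→1  {7,8,9,10}→4
  5 left: {1,4,8,9,10}→10  {4,7,8,9,10}→10  {5,6,7,8,10}→1  {6,7,8,9,10}→5
  6 left: {1,4,7,8,9,10}→20  {3,5,6,7,8,10}→1  {4,6,7,8,9,10}→15  {5,6,7,8,9,10}→6
  7 left: {1,4,6,7,8,9,10}→35  {2,3,5,6,7,8,10}→1  {3,5,6,7,8,9,10}→7  {4,5,6,7,8,9,10}→21
  8 left: {0,2,3,5,6,7,8,10}→1  {1,4,5,6,7,8,9,10}→56  {2,3,5,6,7,8,9,10}→8  {3,4,5,6,7,8,9,10}→28
  9 left: {0,2,3,5,6,7,8,9,10}→9  {1,3,4,5,6,7,8,9,10}→84  {2,3,4,5,6,7,8,9,10}→36
  placing 0:e first → 120 extensions
  placing 1:d first → 45 extensions
total linear extensions = 165

165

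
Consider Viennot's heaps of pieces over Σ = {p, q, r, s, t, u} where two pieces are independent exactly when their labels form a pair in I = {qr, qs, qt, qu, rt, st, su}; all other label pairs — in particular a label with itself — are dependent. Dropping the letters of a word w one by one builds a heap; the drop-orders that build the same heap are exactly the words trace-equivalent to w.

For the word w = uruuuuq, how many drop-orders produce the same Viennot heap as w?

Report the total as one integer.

7

0(u) covers ∅
1(r) covers 0:u
2(u) covers 1:r
3(u) covers 2:u
4(u) covers 3:u
5(u) covers 4:u
6(q) covers ∅
floor of heap: 0:u, 6:q
completions by unplaced set U, small U first (add the entries for U minus each lowest piece of U):
  |U|=1: {5}:1  {6}:1
  |U|=2: {4,5}:1  {5,6}:2
  |U|=3: {3,4,5}:1  {4,5,6}:3
  |U|=4: {2,3,4,5}:1  {3,4,5,6}:4
  |U|=5: {1,2,3,4,5}:1  {2,3,4,5,6}:5
  start at 0(u): 6
  start at 6(q): 1
sum over floor = 7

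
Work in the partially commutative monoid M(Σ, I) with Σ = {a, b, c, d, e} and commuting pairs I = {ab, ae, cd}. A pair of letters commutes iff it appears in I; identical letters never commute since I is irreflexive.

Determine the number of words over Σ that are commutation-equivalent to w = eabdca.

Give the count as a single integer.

drop 0:e onto floor
drop 1:a onto floor
drop 2:b onto {0:e}
drop 3:d onto {1:a, 2:b}
drop 4:c onto {1:a, 2:b}
drop 5:a onto {3:d, 4:c}
ground layer = {0:e, 1:a}
drop-orders for the pieces not yet dropped (sum over which currently-grounded one goes next):
  1 to go: {5} 1
  2 to go: {3,5} 1  {4,5} 1
  3 to go: {3,4,5} 2
  4 to go: {1,3,4,5} 2  {2,3,4,5} 2
  if 0:e drops first: 4 orders
  if 1:a drops first: 2 orders
heap linearizations: 6

6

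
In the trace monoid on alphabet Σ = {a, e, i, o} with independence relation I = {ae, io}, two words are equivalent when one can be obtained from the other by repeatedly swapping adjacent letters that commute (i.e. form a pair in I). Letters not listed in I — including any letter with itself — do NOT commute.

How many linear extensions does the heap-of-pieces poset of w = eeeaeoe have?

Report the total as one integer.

piece 0:e — minimal
piece 1:e rests on {0:e}
piece 2:e rests on {1:e}
piece 3:a — minimal
piece 4:e rests on {2:e}
piece 5:o rests on {3:a, 4:e}
piece 6:e rests on {5:o}
minimal pieces: {0:e, 3:a}
ways to finish when only these pieces remain (= sum over removing one remaining piece with nothing left below it):
  1 left: {6}→1
  2 left: {5,6}→1
  3 left: {3,5,6}→1  {4,5,6}→1
  4 left: {2,4,5,6}→1  {3,4,5,6}→2
  5 left: {1,2,4,5,6}→1  {2,3,4,5,6}→3
  placing 0:e first → 4 extensions
  placing 3:a first → 1 extensions
total linear extensions = 5

5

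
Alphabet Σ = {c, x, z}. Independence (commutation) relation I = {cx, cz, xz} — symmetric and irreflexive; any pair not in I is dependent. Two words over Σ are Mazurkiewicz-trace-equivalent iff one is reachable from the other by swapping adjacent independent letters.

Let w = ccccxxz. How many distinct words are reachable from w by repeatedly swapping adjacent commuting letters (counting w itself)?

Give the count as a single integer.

105

piece 0:c — minimal
piece 1:c rests on {0:c}
piece 2:c rests on {1:c}
piece 3:c rests on {2:c}
piece 4:x — minimal
piece 5:x rests on {4:x}
piece 6:z — minimal
minimal pieces: {0:c, 4:x, 6:z}
ways to finish when only these pieces remain (= sum over removing one remaining piece with nothing left below it):
  1 left: {3}→1  {5}→1  {6}→1
  2 left: {2,3}→1  {3,5}→2  {3,6}→2  {4,5}→1  {5,6}→2
  3 left: {1,2,3}→1  {2,3,5}→3  {2,3,6}→3  {3,4,5}→3  {3,5,6}→6  {4,5,6}→3
  4 left: {0,1,2,3}→1  {1,2,3,5}→4  {1,2,3,6}→4  {2,3,4,5}→6  {2,3,5,6}→12  {3,4,5,6}→12
  5 left: {0,1,2,3,5}→5  {0,1,2,3,6}→5  {1,2,3,4,5}→10  {1,2,3,5,6}→20  {2,3,4,5,6}→30
  placing 0:c first → 60 extensions
  placing 4:x first → 30 extensions
  placing 6:z first → 15 extensions
total linear extensions = 105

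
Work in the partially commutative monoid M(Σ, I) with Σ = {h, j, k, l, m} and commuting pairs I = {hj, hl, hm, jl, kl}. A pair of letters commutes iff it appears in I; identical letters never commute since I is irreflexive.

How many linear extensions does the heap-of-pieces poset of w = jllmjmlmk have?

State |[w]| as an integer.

3

piece 0:j — minimal
piece 1:l — minimal
piece 2:l rests on {1:l}
piece 3:m rests on {0:j, 2:l}
piece 4:j rests on {3:m}
piece 5:m rests on {4:j}
piece 6:l rests on {5:m}
piece 7:m rests on {6:l}
piece 8:k rests on {7:m}
minimal pieces: {0:j, 1:l}
ways to finish when only these pieces remain (= sum over removing one remaining piece with nothing left below it):
  1 left: {8}→1
  2 left: {7,8}→1
  3 left: {6,7,8}→1
  4 left: {5,6,7,8}→1
  5 left: {4,5,6,7,8}→1
  6 left: {3,4,5,6,7,8}→1
  7 left: {0,3,4,5,6,7,8}→1  {2,3,4,5,6,7,8}→1
  placing 0:j first → 1 extensions
  placing 1:l first → 2 extensions
total linear extensions = 3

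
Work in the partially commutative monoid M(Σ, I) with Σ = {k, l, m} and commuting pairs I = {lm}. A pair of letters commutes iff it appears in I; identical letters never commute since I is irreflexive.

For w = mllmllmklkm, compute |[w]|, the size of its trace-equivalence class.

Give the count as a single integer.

35

#0=m has no predecessor
#1=l has no predecessor
#2=l depends on [1:l]
#3=m depends on [0:m]
#4=l depends on [2:l]
#5=l depends on [4:l]
#6=m depends on [3:m]
#7=k depends on [5:l, 6:m]
#8=l depends on [7:k]
#9=k depends on [8:l]
#10=m depends on [9:k]
sources: [0:m, 1:l]
N(rest) = Σ N(rest − s) over sources s of rest; N(one piece) = 1:
  size 1 → [10]=1
  size 2 → [9,10]=1
  size 3 → [8,9,10]=1
  size 4 → [7,8,9,10]=1
  size 5 → [5,7,8,9,10]=1  [6,7,8,9,10]=1
  size 6 → [3,6,7,8,9,10]=1  [4,5,7,8,9,10]=1  [5,6,7,8,9,10]=2
  size 7 → [0,3,6,7,8,9,10]=1  [2,4,5,7,8,9,10]=1  [3,5,6,7,8,9,10]=3  [4,5,6,7,8,9,10]=3
  size 8 → [0,3,5,6,7,8,9,10]=4  [1,2,4,5,7,8,9,10]=1  [2,4,5,6,7,8,9,10]=4  [3,4,5,6,7,8,9,10]=6
  size 9 → [0,3,4,5,6,7,8,9,10]=10  [1,2,4,5,6,7,8,9,10]=5  [2,3,4,5,6,7,8,9,10]=10
  first=0(m) contributes 15
  first=1(l) contributes 20
|[w]| = 35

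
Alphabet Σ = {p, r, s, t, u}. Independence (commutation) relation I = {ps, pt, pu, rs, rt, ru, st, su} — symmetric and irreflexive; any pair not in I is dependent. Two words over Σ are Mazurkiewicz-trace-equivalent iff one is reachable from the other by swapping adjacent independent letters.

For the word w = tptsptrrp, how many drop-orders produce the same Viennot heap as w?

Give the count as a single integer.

#0=t has no predecessor
#1=p has no predecessor
#2=t depends on [0:t]
#3=s has no predecessor
#4=p depends on [1:p]
#5=t depends on [2:t]
#6=r depends on [4:p]
#7=r depends on [6:r]
#8=p depends on [7:r]
sources: [0:t, 1:p, 3:s]
N(rest) = Σ N(rest − s) over sources s of rest; N(one piece) = 1:
  size 1 → [3]=1  [5]=1  [8]=1
  size 2 → [2,5]=1  [3,5]=2  [3,8]=2  [5,8]=2  [7,8]=1
  size 3 → [0,2,5]=1  [2,3,5]=3  [2,5,8]=3  [3,5,8]=6  [3,7,8]=3  [5,7,8]=3  [6,7,8]=1
  size 4 → [0,2,3,5]=4  [0,2,5,8]=4  [2,3,5,8]=12  [2,5,7,8]=6  [3,5,7,8]=12  [3,6,7,8]=4  [4,6,7,8]=1  [5,6,7,8]=4
  size 5 → [0,2,3,5,8]=20  [0,2,5,7,8]=10  [1,4,6,7,8]=1  [2,3,5,7,8]=30  [2,5,6,7,8]=10  [3,4,6,7,8]=5  [3,5,6,7,8]=20  [4,5,6,7,8]=5
  size 6 → [0,2,3,5,7,8]=60  [0,2,5,6,7,8]=20  [1,3,4,6,7,8]=6  [1,4,5,6,7,8]=6  [2,3,5,6,7,8]=60  [2,4,5,6,7,8]=15  [3,4,5,6,7,8]=30
  size 7 → [0,2,3,5,6,7,8]=140  [0,2,4,5,6,7,8]=35  [1,2,4,5,6,7,8]=21  [1,3,4,5,6,7,8]=42  [2,3,4,5,6,7,8]=105
  first=0(t) contributes 168
  first=1(p) contributes 280
  first=3(s) contributes 56
|[w]| = 504

504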